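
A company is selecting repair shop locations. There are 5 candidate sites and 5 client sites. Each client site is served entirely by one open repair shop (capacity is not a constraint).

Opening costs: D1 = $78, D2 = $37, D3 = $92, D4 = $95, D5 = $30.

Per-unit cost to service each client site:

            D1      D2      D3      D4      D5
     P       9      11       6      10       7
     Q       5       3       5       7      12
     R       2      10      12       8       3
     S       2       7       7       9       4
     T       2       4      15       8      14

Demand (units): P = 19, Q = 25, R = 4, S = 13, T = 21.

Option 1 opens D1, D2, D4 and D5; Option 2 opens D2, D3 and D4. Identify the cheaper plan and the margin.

Option 1 is cheaper by 96.

Option 1: {D1, D2, D4, D5}: P→D5 7·19=133, Q→D2 3·25=75, R→D1 2·4=8, S→D1 2·13=26, T→D1 2·21=42. Service 284; fixed 240; total 524.
Option 2: {D2, D3, D4}: P→D3 6·19=114, Q→D2 3·25=75, R→D4 8·4=32, S→D2 7·13=91, T→D2 4·21=84. Service 396; fixed 224; total 620.
Difference: |524 − 620| = 96.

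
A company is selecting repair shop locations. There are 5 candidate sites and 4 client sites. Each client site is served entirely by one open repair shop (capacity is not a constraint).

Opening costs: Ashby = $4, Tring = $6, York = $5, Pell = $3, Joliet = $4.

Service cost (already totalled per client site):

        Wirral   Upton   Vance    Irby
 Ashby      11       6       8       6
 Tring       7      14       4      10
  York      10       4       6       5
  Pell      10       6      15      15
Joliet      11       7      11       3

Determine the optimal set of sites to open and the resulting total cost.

Open York only; minimum total cost 30.

For any fixed open set, each client site goes to its cheapest open site; total = fixed + service.
{York}: Wirral→York 10, Upton→York 4, Vance→York 6, Irby→York 5. Service 25; fixed 5; total 30.
{Tring, York}: Wirral→Tring 7, Upton→York 4, Vance→Tring 4, Irby→York 5. Service 20; fixed 11; total 31.
{Tring, Joliet}: Wirral→Tring 7, Upton→Joliet 7, Vance→Tring 4, Irby→Joliet 3. Service 21; fixed 10; total 31.
{Ashby, Tring, York, Pell, Joliet}: Wirral→Tring 7, Upton→York 4, Vance→Tring 4, Irby→Joliet 3. Service 18; fixed 22; total 40.
No other subset beats 30.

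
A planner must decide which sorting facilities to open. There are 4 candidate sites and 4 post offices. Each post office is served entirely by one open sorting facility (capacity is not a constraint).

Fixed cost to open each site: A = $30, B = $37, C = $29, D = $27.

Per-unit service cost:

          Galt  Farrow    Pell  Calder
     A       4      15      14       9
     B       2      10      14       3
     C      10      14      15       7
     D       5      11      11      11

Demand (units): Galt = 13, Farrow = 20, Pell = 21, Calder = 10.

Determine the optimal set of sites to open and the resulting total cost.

For any fixed open set, each post office goes to its cheapest open site; total = fixed + service.
{B, D}: Galt→B 2·13=26, Farrow→B 10·20=200, Pell→D 11·21=231, Calder→B 3·10=30. Service 487; fixed 64; total 551.
{B, C, D}: service 487 + fixed 93 = 580
{A, B, D}: Galt→B 2·13=26, Farrow→B 10·20=200, Pell→D 11·21=231, Calder→B 3·10=30. Service 487; fixed 94; total 581.
{A, B, C, D}: Galt→B 2·13=26, Farrow→B 10·20=200, Pell→D 11·21=231, Calder→B 3·10=30. Service 487; fixed 123; total 610.
No other subset beats 551.

Open B and D; minimum total cost 551.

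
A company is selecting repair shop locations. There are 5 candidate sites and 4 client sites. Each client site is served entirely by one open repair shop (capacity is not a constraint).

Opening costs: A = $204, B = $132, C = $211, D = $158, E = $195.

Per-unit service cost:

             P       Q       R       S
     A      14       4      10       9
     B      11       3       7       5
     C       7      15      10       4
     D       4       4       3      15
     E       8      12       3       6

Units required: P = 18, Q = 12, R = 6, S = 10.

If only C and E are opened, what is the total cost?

Each client site is assigned to its cheapest site among the open ones.
{C, E}: P→C 7·18=126, Q→E 12·12=144, R→E 3·6=18, S→C 4·10=40. Service 328; fixed 406; total 734.

Total cost: 734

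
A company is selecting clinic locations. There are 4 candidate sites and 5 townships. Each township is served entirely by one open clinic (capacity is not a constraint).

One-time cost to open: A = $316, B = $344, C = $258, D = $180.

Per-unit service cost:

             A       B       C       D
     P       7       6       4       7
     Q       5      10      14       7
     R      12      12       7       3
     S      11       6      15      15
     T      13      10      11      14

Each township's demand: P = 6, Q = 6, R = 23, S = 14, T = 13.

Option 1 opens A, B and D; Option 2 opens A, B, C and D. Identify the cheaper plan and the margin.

Option 1: {A, B, D}: P→B 6·6=36, Q→A 5·6=30, R→D 3·23=69, S→B 6·14=84, T→B 10·13=130. Service 349; fixed 840; total 1189.
Option 2: {A, B, C, D}: P→C 4·6=24, Q→A 5·6=30, R→D 3·23=69, S→B 6·14=84, T→B 10·13=130. Service 337; fixed 1098; total 1435.
Difference: |1189 − 1435| = 246.

Option 1 is cheaper by 246.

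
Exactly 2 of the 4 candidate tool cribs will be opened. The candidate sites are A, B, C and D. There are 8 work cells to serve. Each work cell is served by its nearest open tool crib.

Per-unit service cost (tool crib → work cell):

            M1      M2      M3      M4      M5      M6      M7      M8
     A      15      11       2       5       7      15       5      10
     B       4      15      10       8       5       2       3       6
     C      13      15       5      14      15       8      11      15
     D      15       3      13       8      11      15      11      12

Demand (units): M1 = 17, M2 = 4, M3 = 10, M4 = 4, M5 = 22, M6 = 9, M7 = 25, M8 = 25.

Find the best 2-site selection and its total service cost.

With exactly 2 open, each work cell uses its cheapest among the chosen.
{A, B}: M1→B 4·17=68, M2→A 11·4=44, M3→A 2·10=20, M4→A 5·4=20, M5→B 5·22=110, M6→B 2·9=18, M7→B 3·25=75, M8→B 6·25=150. Service cost 505.
{B, C}: service cost 563
{B, D}: service cost 565
Among all 6 size-2 choices, {A, B} is lowest.

Choose A and B; total service cost 505.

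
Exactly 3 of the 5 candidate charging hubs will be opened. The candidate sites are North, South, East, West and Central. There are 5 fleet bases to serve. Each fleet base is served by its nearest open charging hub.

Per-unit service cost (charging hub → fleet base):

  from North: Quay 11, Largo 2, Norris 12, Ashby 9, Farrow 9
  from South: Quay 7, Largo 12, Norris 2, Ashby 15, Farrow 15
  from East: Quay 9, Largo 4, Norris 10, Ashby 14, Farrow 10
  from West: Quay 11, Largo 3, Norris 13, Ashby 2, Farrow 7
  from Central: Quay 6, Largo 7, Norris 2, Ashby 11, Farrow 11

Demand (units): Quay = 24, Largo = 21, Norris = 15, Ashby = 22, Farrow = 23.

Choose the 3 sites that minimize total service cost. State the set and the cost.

With exactly 3 open, each fleet base uses its cheapest among the chosen.
{North, West, Central}: Quay→Central 6·24=144, Largo→North 2·21=42, Norris→Central 2·15=30, Ashby→West 2·22=44, Farrow→West 7·23=161. Service cost 421.
{South, West, Central}: service cost 442
{East, West, Central}: service cost 442
Among all 10 size-3 choices, {North, West, Central} is lowest.

Choose North, West and Central; total service cost 421.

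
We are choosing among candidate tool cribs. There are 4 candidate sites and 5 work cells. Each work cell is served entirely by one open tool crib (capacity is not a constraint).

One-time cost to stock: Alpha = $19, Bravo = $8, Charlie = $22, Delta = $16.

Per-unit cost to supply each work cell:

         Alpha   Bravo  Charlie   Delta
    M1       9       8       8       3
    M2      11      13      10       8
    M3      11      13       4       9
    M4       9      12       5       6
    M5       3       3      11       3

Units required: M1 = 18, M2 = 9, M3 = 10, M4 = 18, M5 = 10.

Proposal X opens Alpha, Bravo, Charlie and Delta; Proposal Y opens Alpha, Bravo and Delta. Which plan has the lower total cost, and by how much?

Proposal X: {Alpha, Bravo, Charlie, Delta}: M1→Delta 3·18=54, M2→Delta 8·9=72, M3→Charlie 4·10=40, M4→Charlie 5·18=90, M5→Alpha 3·10=30. Service 286; fixed 65; total 351.
Proposal Y: {Alpha, Bravo, Delta}: M1→Delta 3·18=54, M2→Delta 8·9=72, M3→Delta 9·10=90, M4→Delta 6·18=108, M5→Alpha 3·10=30. Service 354; fixed 43; total 397.
Difference: |351 − 397| = 46.

Proposal X is cheaper by 46.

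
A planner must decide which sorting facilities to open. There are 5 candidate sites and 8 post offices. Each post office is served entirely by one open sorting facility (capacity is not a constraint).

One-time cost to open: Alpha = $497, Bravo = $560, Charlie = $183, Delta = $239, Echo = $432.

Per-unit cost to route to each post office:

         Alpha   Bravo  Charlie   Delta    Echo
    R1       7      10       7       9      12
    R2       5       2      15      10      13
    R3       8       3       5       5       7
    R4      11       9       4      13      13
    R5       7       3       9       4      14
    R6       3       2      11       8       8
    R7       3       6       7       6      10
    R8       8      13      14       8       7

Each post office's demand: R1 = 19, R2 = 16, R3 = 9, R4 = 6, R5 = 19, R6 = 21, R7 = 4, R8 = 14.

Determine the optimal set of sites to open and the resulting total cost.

For any fixed open set, each post office goes to its cheapest open site; total = fixed + service.
{Delta}: R1→Delta 9·19=171, R2→Delta 10·16=160, R3→Delta 5·9=45, R4→Delta 13·6=78, R5→Delta 4·19=76, R6→Delta 8·21=168, R7→Delta 6·4=24, R8→Delta 8·14=112. Service 834; fixed 239; total 1073.
{Charlie, Delta}: R1→Charlie 7·19=133, R2→Delta 10·16=160, R3→Charlie 5·9=45, R4→Charlie 4·6=24, R5→Delta 4·19=76, R6→Delta 8·21=168, R7→Delta 6·4=24, R8→Delta 8·14=112. Service 742; fixed 422; total 1164.
{Alpha}: service 671 + fixed 497 = 1168
{Alpha, Bravo, Charlie, Delta, Echo}: service 425 + fixed 1911 = 2336
No other subset beats 1073.

Open Delta only; minimum total cost 1073.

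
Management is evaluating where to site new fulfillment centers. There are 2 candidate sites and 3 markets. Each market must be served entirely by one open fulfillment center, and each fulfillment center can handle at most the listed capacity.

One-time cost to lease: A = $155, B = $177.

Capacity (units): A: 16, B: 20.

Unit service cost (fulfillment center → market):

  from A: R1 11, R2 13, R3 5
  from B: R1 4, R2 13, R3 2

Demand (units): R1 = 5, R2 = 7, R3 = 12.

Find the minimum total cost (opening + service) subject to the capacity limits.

Open {A, B}: R1→B 4·5=20, R2→A 13·7=91, R3→B 2·12=24.
Loads: A carries 7/16, B carries 17/20. Service 135; fixed 332; total 467.
Next best feasible plan costs 502.

Minimum total cost: 467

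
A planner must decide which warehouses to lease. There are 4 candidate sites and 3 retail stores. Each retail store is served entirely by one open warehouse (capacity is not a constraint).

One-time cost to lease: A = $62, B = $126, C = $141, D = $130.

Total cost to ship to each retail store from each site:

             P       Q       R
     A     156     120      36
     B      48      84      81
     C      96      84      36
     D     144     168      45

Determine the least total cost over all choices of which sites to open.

For any fixed open set, each retail store goes to its cheapest open site; total = fixed + service.
{B}: P→B 48, Q→B 84, R→B 81. Service 213; fixed 126; total 339.
{A, B}: service 168 + fixed 188 = 356
{C}: P→C 96, Q→C 84, R→C 36. Service 216; fixed 141; total 357.
{A, B, C, D}: P→B 48, Q→B 84, R→A 36. Service 168; fixed 459; total 627.
(All 15 nonempty subsets were checked; B only is lowest.)

Minimum total cost: 339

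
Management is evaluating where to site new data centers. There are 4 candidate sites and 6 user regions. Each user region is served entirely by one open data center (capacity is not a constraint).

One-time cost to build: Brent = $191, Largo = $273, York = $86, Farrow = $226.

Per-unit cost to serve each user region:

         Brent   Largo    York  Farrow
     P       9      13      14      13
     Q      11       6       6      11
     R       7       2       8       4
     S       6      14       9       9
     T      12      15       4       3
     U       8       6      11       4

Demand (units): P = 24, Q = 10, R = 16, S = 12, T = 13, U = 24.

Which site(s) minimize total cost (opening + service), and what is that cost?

Open Farrow only; minimum total cost 955.

For any fixed open set, each user region goes to its cheapest open site; total = fixed + service.
{Farrow}: P→Farrow 13·24=312, Q→Farrow 11·10=110, R→Farrow 4·16=64, S→Farrow 9·12=108, T→Farrow 3·13=39, U→Farrow 4·24=96. Service 729; fixed 226; total 955.
{Brent, York}: service 704 + fixed 277 = 981
{York, Farrow}: P→Farrow 13·24=312, Q→York 6·10=60, R→Farrow 4·16=64, S→York 9·12=108, T→Farrow 3·13=39, U→Farrow 4·24=96. Service 679; fixed 312; total 991.
{Brent, Largo, York, Farrow}: service 515 + fixed 776 = 1291
(All 15 nonempty subsets were checked; Farrow only is lowest.)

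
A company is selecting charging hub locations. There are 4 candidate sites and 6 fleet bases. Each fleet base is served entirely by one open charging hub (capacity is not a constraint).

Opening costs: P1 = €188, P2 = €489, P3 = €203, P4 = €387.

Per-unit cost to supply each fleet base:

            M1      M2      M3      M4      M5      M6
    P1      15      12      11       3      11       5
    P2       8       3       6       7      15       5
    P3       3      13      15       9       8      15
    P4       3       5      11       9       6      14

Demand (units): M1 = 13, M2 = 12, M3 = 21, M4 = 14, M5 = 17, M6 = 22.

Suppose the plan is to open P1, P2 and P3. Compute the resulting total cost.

Each fleet base is assigned to its cheapest site among the open ones.
{P1, P2, P3}: M1→P3 3·13=39, M2→P2 3·12=36, M3→P2 6·21=126, M4→P1 3·14=42, M5→P3 8·17=136, M6→P1 5·22=110. Service 489; fixed 880; total 1369.

Total cost: 1369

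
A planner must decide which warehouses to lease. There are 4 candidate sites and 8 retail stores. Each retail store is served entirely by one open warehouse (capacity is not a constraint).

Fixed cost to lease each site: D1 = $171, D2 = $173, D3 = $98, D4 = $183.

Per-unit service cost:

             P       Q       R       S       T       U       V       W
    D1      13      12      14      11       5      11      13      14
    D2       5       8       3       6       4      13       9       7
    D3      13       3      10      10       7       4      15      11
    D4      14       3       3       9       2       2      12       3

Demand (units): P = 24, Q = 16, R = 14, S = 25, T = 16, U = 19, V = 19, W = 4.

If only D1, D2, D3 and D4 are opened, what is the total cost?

Each retail store is assigned to its cheapest site among the open ones.
{D1, D2, D3, D4}: P→D2 5·24=120, Q→D3 3·16=48, R→D2 3·14=42, S→D2 6·25=150, T→D4 2·16=32, U→D4 2·19=38, V→D2 9·19=171, W→D4 3·4=12. Service 613; fixed 625; total 1238.

Total cost: 1238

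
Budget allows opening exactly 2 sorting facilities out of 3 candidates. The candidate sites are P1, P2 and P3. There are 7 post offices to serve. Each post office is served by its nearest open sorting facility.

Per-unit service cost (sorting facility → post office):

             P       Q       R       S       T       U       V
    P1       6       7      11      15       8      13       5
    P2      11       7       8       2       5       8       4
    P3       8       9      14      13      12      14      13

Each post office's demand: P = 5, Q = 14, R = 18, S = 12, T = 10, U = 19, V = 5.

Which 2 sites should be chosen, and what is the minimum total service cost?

With exactly 2 open, each post office uses its cheapest among the chosen.
{P1, P2}: P→P1 6·5=30, Q→P1 7·14=98, R→P2 8·18=144, S→P2 2·12=24, T→P2 5·10=50, U→P2 8·19=152, V→P2 4·5=20. Service cost 518.
{P2, P3}: service cost 528
{P1, P3}: service cost 834
Among all 3 size-2 choices, {P1, P2} is lowest.

Choose P1 and P2; total service cost 518.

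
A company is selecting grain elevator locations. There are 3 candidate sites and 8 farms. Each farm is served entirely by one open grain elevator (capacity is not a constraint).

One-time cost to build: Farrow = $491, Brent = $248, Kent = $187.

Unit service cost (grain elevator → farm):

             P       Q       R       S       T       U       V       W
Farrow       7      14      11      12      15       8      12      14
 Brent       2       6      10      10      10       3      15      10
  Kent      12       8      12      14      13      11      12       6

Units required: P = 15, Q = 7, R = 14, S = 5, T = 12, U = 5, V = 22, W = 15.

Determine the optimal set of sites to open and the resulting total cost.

Open Brent only; minimum total cost 1125.

For any fixed open set, each farm goes to its cheapest open site; total = fixed + service.
{Brent}: P→Brent 2·15=30, Q→Brent 6·7=42, R→Brent 10·14=140, S→Brent 10·5=50, T→Brent 10·12=120, U→Brent 3·5=15, V→Brent 15·22=330, W→Brent 10·15=150. Service 877; fixed 248; total 1125.
{Brent, Kent}: service 751 + fixed 435 = 1186
{Kent}: P→Kent 12·15=180, Q→Kent 8·7=56, R→Kent 12·14=168, S→Kent 14·5=70, T→Kent 13·12=156, U→Kent 11·5=55, V→Kent 12·22=264, W→Kent 6·15=90. Service 1039; fixed 187; total 1226.
{Farrow, Brent, Kent}: P→Brent 2·15=30, Q→Brent 6·7=42, R→Brent 10·14=140, S→Brent 10·5=50, T→Brent 10·12=120, U→Brent 3·5=15, V→Farrow 12·22=264, W→Kent 6·15=90. Service 751; fixed 926; total 1677.
(All 7 nonempty subsets were checked; Brent only is lowest.)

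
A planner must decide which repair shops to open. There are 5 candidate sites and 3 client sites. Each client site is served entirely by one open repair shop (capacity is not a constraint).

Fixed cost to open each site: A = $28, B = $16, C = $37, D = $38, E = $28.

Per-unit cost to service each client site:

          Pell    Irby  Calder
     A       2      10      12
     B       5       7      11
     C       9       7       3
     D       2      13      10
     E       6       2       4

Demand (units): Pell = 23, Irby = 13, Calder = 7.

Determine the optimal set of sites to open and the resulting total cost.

For any fixed open set, each client site goes to its cheapest open site; total = fixed + service.
{A, E}: Pell→A 2·23=46, Irby→E 2·13=26, Calder→E 4·7=28. Service 100; fixed 56; total 156.
{D, E}: service 100 + fixed 66 = 166
{A, B, E}: Pell→A 2·23=46, Irby→E 2·13=26, Calder→E 4·7=28. Service 100; fixed 72; total 172.
{A, B, C, D, E}: service 93 + fixed 147 = 240
No other subset beats 156.

Open A and E; minimum total cost 156.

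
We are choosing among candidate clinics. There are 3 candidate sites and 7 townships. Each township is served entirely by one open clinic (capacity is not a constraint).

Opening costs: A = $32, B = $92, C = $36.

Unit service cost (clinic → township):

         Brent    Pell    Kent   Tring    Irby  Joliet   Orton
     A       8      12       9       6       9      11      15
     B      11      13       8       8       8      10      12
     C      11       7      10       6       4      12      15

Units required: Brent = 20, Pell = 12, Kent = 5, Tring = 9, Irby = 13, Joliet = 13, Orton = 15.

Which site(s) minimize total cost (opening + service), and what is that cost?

Open A and C; minimum total cost 831.

For any fixed open set, each township goes to its cheapest open site; total = fixed + service.
{A, C}: Brent→A 8·20=160, Pell→C 7·12=84, Kent→A 9·5=45, Tring→A 6·9=54, Irby→C 4·13=52, Joliet→A 11·13=143, Orton→A 15·15=225. Service 763; fixed 68; total 831.
{A, B, C}: service 700 + fixed 160 = 860
{C}: Brent→C 11·20=220, Pell→C 7·12=84, Kent→C 10·5=50, Tring→C 6·9=54, Irby→C 4·13=52, Joliet→C 12·13=156, Orton→C 15·15=225. Service 841; fixed 36; total 877.
{A}: Brent→A 8·20=160, Pell→A 12·12=144, Kent→A 9·5=45, Tring→A 6·9=54, Irby→A 9·13=117, Joliet→A 11·13=143, Orton→A 15·15=225. Service 888; fixed 32; total 920.
(All 7 nonempty subsets were checked; A and C is lowest.)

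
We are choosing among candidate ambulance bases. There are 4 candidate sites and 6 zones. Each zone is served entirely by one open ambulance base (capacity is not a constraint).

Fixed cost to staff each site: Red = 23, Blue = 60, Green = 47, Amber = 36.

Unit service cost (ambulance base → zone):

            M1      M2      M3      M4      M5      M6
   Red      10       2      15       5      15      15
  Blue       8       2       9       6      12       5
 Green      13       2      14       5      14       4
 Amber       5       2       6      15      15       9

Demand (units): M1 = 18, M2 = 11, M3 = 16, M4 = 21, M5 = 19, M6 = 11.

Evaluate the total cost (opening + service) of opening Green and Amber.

Each zone is assigned to its cheapest site among the open ones.
{Green, Amber}: M1→Amber 5·18=90, M2→Green 2·11=22, M3→Amber 6·16=96, M4→Green 5·21=105, M5→Green 14·19=266, M6→Green 4·11=44. Service 623; fixed 83; total 706.

Total cost: 706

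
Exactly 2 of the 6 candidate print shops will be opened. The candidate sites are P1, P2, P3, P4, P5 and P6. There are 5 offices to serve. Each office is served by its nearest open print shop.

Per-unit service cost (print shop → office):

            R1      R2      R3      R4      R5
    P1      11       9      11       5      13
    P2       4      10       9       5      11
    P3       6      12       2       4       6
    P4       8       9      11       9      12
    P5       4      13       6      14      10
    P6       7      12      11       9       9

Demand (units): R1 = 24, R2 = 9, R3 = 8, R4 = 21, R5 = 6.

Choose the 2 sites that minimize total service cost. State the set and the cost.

With exactly 2 open, each office uses its cheapest among the chosen.
{P2, P3}: R1→P2 4·24=96, R2→P2 10·9=90, R3→P3 2·8=16, R4→P3 4·21=84, R5→P3 6·6=36. Service cost 322.
{P3, P5}: service cost 340
{P1, P3}: service cost 361
Among all 15 size-2 choices, {P2, P3} is lowest.

Choose P2 and P3; total service cost 322.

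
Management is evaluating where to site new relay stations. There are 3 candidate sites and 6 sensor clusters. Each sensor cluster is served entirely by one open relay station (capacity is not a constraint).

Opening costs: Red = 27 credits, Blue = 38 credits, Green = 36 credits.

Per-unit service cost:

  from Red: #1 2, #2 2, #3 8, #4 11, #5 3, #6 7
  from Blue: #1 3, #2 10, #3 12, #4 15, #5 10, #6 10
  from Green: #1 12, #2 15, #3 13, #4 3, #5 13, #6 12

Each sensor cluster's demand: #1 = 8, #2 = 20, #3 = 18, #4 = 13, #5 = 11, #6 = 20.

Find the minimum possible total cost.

Minimum total cost: 475

For any fixed open set, each sensor cluster goes to its cheapest open site; total = fixed + service.
{Red, Green}: #1→Red 2·8=16, #2→Red 2·20=40, #3→Red 8·18=144, #4→Green 3·13=39, #5→Red 3·11=33, #6→Red 7·20=140. Service 412; fixed 63; total 475.
{Red, Blue, Green}: service 412 + fixed 101 = 513
{Red}: service 516 + fixed 27 = 543
(All 7 nonempty subsets were checked; Red and Green is lowest.)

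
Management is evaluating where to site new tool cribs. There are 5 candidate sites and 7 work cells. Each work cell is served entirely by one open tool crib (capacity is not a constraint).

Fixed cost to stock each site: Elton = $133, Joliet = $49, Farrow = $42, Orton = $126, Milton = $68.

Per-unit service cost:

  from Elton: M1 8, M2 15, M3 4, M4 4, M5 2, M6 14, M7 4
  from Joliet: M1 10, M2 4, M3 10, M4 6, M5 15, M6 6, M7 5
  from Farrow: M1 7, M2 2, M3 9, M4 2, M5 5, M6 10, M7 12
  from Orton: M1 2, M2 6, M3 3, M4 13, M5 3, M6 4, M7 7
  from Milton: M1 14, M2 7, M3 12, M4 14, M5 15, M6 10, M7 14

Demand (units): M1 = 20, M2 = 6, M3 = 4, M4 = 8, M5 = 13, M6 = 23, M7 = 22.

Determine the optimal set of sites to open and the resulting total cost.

Open Farrow and Orton; minimum total cost 533.

For any fixed open set, each work cell goes to its cheapest open site; total = fixed + service.
{Farrow, Orton}: M1→Orton 2·20=40, M2→Farrow 2·6=12, M3→Orton 3·4=12, M4→Farrow 2·8=16, M5→Orton 3·13=39, M6→Orton 4·23=92, M7→Orton 7·22=154. Service 365; fixed 168; total 533.
{Joliet, Farrow, Orton}: service 321 + fixed 217 = 538
{Joliet, Orton}: M1→Orton 2·20=40, M2→Joliet 4·6=24, M3→Orton 3·4=12, M4→Joliet 6·8=48, M5→Orton 3·13=39, M6→Orton 4·23=92, M7→Joliet 5·22=110. Service 365; fixed 175; total 540.
{Elton, Joliet, Farrow, Orton, Milton}: M1→Orton 2·20=40, M2→Farrow 2·6=12, M3→Orton 3·4=12, M4→Farrow 2·8=16, M5→Elton 2·13=26, M6→Orton 4·23=92, M7→Elton 4·22=88. Service 286; fixed 418; total 704.
No other subset beats 533.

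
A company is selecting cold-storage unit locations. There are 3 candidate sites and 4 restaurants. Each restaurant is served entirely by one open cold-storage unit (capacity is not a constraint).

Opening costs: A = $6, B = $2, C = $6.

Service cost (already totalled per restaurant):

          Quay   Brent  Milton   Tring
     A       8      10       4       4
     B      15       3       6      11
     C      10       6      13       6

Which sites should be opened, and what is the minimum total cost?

Open A and B; minimum total cost 27.

For any fixed open set, each restaurant goes to its cheapest open site; total = fixed + service.
{A, B}: Quay→A 8, Brent→B 3, Milton→A 4, Tring→A 4. Service 19; fixed 8; total 27.
{A}: Quay→A 8, Brent→A 10, Milton→A 4, Tring→A 4. Service 26; fixed 6; total 32.
{A, B, C}: Quay→A 8, Brent→B 3, Milton→A 4, Tring→A 4. Service 19; fixed 14; total 33.
{B}: service 35 + fixed 2 = 37
(All 7 nonempty subsets were checked; A and B is lowest.)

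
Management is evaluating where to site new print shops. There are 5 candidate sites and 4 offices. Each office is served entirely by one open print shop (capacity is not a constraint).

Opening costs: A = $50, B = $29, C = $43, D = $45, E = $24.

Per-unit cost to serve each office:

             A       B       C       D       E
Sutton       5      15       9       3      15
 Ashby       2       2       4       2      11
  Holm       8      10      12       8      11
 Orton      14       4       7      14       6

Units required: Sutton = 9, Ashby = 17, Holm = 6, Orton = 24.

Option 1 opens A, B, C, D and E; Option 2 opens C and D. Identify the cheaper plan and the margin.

Option 1: {A, B, C, D, E}: Sutton→D 3·9=27, Ashby→A 2·17=34, Holm→A 8·6=48, Orton→B 4·24=96. Service 205; fixed 191; total 396.
Option 2: {C, D}: Sutton→D 3·9=27, Ashby→D 2·17=34, Holm→D 8·6=48, Orton→C 7·24=168. Service 277; fixed 88; total 365.
Difference: |396 − 365| = 31.

Option 2 is cheaper by 31.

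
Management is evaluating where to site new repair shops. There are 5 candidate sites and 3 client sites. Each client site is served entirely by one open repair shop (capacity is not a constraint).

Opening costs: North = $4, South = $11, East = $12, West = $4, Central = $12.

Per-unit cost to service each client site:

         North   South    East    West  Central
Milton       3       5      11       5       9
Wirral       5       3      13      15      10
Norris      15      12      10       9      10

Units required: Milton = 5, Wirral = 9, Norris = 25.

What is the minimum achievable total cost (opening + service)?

For any fixed open set, each client site goes to its cheapest open site; total = fixed + service.
{North, South, West}: Milton→North 3·5=15, Wirral→South 3·9=27, Norris→West 9·25=225. Service 267; fixed 19; total 286.
{South, West}: Milton→South 5·5=25, Wirral→South 3·9=27, Norris→West 9·25=225. Service 277; fixed 15; total 292.
{North, West}: service 285 + fixed 8 = 293
{North, South, East, West, Central}: Milton→North 3·5=15, Wirral→South 3·9=27, Norris→West 9·25=225. Service 267; fixed 43; total 310.
No other subset beats 286.

Minimum total cost: 286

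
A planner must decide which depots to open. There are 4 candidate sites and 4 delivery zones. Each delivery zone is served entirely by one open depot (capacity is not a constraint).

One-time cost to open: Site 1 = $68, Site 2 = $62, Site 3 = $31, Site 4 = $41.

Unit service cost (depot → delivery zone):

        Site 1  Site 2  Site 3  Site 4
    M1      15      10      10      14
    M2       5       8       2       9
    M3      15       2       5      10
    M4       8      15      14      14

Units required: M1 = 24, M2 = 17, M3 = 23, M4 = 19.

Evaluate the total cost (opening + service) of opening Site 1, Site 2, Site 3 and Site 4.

Total cost: 674

Each delivery zone is assigned to its cheapest site among the open ones.
{Site 1, Site 2, Site 3, Site 4}: M1→Site 2 10·24=240, M2→Site 3 2·17=34, M3→Site 2 2·23=46, M4→Site 1 8·19=152. Service 472; fixed 202; total 674.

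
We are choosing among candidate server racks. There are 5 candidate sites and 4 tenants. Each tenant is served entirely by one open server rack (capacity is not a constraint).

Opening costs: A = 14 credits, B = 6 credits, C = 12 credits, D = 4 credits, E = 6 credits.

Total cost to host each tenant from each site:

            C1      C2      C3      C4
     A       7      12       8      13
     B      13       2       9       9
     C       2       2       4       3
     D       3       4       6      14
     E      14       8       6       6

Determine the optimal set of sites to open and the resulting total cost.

Open C only; minimum total cost 23.

For any fixed open set, each tenant goes to its cheapest open site; total = fixed + service.
{C}: C1→C 2, C2→C 2, C3→C 4, C4→C 3. Service 11; fixed 12; total 23.
{C, D}: service 11 + fixed 16 = 27
{B, C}: C1→C 2, C2→B 2, C3→C 4, C4→C 3. Service 11; fixed 18; total 29.
{A, B, C, D, E}: C1→C 2, C2→B 2, C3→C 4, C4→C 3. Service 11; fixed 42; total 53.
No other subset beats 23.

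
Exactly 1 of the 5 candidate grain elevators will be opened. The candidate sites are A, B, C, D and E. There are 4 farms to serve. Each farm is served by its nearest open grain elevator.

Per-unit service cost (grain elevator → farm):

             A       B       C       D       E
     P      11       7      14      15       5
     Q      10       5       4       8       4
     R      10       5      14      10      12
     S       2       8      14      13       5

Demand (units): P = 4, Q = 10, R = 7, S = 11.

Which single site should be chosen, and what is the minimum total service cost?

Choose E only; total service cost 199.

With exactly 1 open, each farm uses its cheapest among the chosen.
{E}: P→E 5·4=20, Q→E 4·10=40, R→E 12·7=84, S→E 5·11=55. Service cost 199.
{B}: service cost 201
{A}: service cost 236
Among all 5 size-1 choices, {E} is lowest.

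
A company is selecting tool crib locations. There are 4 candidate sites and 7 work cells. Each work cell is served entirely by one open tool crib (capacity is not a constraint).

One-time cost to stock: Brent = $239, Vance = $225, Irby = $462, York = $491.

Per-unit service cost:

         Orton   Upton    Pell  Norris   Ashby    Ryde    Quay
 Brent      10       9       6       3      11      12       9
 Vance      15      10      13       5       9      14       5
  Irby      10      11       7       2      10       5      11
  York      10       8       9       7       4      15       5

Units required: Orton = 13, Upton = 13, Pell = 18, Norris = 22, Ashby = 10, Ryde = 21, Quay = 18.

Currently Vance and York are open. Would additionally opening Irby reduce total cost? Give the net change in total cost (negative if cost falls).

No — net change +171 (cost rises by 171).

Current service cost with {Vance, York}: 930.
Adding Irby: each work cell re-picks its cheapest; new service cost 639, saving 291.
Extra fixed cost: 462. Net change = 462 − 291 = 171.
(Totals: 1646 → 1817.)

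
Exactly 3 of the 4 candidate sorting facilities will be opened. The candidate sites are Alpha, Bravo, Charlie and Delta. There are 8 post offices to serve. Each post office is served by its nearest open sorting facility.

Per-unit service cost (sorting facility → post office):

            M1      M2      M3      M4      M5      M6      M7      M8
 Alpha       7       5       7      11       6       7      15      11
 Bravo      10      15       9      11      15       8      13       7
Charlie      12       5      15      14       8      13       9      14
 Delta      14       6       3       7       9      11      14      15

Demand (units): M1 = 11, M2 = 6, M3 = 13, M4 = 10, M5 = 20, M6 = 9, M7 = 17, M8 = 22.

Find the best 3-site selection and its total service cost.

With exactly 3 open, each post office uses its cheapest among the chosen.
{Alpha, Bravo, Delta}: M1→Alpha 7·11=77, M2→Alpha 5·6=30, M3→Delta 3·13=39, M4→Delta 7·10=70, M5→Alpha 6·20=120, M6→Alpha 7·9=63, M7→Bravo 13·17=221, M8→Bravo 7·22=154. Service cost 774.
{Bravo, Charlie, Delta}: service cost 788
{Alpha, Charlie, Delta}: service cost 794
Among all 4 size-3 choices, {Alpha, Bravo, Delta} is lowest.

Choose Alpha, Bravo and Delta; total service cost 774.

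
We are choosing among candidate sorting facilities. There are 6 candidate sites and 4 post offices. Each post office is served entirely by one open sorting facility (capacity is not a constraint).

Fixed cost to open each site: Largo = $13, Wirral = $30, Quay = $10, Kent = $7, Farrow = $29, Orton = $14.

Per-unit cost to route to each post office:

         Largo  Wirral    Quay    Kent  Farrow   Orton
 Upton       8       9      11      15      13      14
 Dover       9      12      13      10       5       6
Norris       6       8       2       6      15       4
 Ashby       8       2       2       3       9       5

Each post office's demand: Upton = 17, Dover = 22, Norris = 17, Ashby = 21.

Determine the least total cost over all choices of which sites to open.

For any fixed open set, each post office goes to its cheapest open site; total = fixed + service.
{Largo, Quay, Farrow}: Upton→Largo 8·17=136, Dover→Farrow 5·22=110, Norris→Quay 2·17=34, Ashby→Quay 2·21=42. Service 322; fixed 52; total 374.
{Largo, Quay, Kent, Farrow}: service 322 + fixed 59 = 381
{Largo, Quay, Orton}: service 344 + fixed 37 = 381
{Largo, Wirral, Quay, Kent, Farrow, Orton}: Upton→Largo 8·17=136, Dover→Farrow 5·22=110, Norris→Quay 2·17=34, Ashby→Wirral 2·21=42. Service 322; fixed 103; total 425.
No other subset beats 374.

Minimum total cost: 374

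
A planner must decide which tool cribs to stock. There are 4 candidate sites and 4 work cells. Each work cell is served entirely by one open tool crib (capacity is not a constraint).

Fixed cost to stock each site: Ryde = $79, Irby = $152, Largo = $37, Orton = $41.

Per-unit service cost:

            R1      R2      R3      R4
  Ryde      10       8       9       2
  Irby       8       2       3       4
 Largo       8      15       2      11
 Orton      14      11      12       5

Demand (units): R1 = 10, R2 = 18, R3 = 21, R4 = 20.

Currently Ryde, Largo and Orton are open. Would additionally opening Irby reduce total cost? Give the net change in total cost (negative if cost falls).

No — net change +44 (cost rises by 44).

Current service cost with {Ryde, Largo, Orton}: 306.
Adding Irby: each work cell re-picks its cheapest; new service cost 198, saving 108.
Extra fixed cost: 152. Net change = 152 − 108 = 44.
(Totals: 463 → 507.)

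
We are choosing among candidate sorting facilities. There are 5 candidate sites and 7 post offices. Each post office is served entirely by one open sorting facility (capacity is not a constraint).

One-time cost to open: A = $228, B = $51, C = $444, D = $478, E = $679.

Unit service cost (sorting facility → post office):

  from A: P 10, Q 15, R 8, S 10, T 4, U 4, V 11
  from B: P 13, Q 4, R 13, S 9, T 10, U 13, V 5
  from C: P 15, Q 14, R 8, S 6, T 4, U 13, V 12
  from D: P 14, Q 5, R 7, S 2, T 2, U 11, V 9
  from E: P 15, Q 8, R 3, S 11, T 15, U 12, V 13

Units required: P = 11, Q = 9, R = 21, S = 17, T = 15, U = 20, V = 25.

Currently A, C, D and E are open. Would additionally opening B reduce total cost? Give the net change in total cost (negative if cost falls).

Current service cost with {A, C, D, E}: 587.
Adding B: each post office re-picks its cheapest; new service cost 478, saving 109.
Extra fixed cost: 51. Net change = 51 − 109 = -58.
(Totals: 2416 → 2358.)

Yes — net change −58 (cost falls by 58).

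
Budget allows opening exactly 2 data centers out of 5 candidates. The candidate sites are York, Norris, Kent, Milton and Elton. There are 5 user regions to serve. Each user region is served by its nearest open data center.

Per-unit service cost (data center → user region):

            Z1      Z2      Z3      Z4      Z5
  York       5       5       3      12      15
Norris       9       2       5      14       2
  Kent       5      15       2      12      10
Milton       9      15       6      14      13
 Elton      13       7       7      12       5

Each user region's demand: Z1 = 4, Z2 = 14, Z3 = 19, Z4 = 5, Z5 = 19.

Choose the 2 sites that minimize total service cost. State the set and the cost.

With exactly 2 open, each user region uses its cheapest among the chosen.
{Norris, Kent}: Z1→Kent 5·4=20, Z2→Norris 2·14=28, Z3→Kent 2·19=38, Z4→Kent 12·5=60, Z5→Norris 2·19=38. Service cost 184.
{York, Norris}: service cost 203
{Norris, Elton}: service cost 257
Among all 10 size-2 choices, {Norris, Kent} is lowest.

Choose Norris and Kent; total service cost 184.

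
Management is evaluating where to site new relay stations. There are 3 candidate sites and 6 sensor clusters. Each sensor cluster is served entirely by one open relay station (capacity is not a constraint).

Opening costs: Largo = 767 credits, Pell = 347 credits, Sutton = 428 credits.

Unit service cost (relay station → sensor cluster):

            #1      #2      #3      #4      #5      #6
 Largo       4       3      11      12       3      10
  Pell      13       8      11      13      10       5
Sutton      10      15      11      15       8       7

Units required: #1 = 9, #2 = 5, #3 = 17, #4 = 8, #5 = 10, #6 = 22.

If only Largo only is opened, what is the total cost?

Total cost: 1351

Each sensor cluster is assigned to its cheapest site among the open ones.
{Largo}: #1→Largo 4·9=36, #2→Largo 3·5=15, #3→Largo 11·17=187, #4→Largo 12·8=96, #5→Largo 3·10=30, #6→Largo 10·22=220. Service 584; fixed 767; total 1351.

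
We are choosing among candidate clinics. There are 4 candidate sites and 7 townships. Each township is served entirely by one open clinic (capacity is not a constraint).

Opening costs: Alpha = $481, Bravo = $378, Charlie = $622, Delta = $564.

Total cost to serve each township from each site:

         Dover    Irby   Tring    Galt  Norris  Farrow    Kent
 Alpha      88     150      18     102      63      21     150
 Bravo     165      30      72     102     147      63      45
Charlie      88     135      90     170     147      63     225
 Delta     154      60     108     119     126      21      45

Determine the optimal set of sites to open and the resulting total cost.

For any fixed open set, each township goes to its cheapest open site; total = fixed + service.
{Bravo}: Dover→Bravo 165, Irby→Bravo 30, Tring→Bravo 72, Galt→Bravo 102, Norris→Bravo 147, Farrow→Bravo 63, Kent→Bravo 45. Service 624; fixed 378; total 1002.
{Alpha}: Dover→Alpha 88, Irby→Alpha 150, Tring→Alpha 18, Galt→Alpha 102, Norris→Alpha 63, Farrow→Alpha 21, Kent→Alpha 150. Service 592; fixed 481; total 1073.
{Delta}: service 633 + fixed 564 = 1197
{Alpha, Bravo, Charlie, Delta}: service 367 + fixed 2045 = 2412
(All 15 nonempty subsets were checked; Bravo only is lowest.)

Open Bravo only; minimum total cost 1002.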